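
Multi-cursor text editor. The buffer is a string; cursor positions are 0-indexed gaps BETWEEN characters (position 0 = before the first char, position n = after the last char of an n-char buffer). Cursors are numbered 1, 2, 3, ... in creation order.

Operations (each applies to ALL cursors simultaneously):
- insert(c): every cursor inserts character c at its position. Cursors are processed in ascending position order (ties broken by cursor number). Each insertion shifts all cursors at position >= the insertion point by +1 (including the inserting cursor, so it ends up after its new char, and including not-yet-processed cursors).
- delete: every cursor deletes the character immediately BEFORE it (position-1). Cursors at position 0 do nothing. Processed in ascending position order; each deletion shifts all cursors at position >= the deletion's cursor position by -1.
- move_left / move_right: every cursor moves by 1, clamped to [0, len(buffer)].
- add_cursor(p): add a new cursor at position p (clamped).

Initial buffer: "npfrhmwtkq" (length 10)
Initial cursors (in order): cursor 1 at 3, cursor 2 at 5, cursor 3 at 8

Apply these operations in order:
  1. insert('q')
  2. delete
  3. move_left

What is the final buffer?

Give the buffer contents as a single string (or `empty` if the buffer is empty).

Answer: npfrhmwtkq

Derivation:
After op 1 (insert('q')): buffer="npfqrhqmwtqkq" (len 13), cursors c1@4 c2@7 c3@11, authorship ...1..2...3..
After op 2 (delete): buffer="npfrhmwtkq" (len 10), cursors c1@3 c2@5 c3@8, authorship ..........
After op 3 (move_left): buffer="npfrhmwtkq" (len 10), cursors c1@2 c2@4 c3@7, authorship ..........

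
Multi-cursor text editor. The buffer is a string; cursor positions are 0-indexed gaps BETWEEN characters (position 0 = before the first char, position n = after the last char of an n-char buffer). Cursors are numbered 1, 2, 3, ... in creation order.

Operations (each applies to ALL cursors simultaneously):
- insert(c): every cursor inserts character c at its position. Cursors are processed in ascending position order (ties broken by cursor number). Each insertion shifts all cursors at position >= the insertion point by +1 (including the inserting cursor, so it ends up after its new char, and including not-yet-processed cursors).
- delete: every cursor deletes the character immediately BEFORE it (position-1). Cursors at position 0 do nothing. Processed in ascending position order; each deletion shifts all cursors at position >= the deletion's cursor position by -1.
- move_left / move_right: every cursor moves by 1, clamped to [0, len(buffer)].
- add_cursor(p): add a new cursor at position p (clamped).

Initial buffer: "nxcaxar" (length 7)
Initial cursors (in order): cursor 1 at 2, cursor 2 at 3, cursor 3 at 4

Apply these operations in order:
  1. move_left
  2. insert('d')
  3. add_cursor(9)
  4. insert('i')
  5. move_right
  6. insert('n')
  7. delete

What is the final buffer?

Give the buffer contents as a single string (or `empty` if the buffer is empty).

Answer: ndixdicdiaxair

Derivation:
After op 1 (move_left): buffer="nxcaxar" (len 7), cursors c1@1 c2@2 c3@3, authorship .......
After op 2 (insert('d')): buffer="ndxdcdaxar" (len 10), cursors c1@2 c2@4 c3@6, authorship .1.2.3....
After op 3 (add_cursor(9)): buffer="ndxdcdaxar" (len 10), cursors c1@2 c2@4 c3@6 c4@9, authorship .1.2.3....
After op 4 (insert('i')): buffer="ndixdicdiaxair" (len 14), cursors c1@3 c2@6 c3@9 c4@13, authorship .11.22.33...4.
After op 5 (move_right): buffer="ndixdicdiaxair" (len 14), cursors c1@4 c2@7 c3@10 c4@14, authorship .11.22.33...4.
After op 6 (insert('n')): buffer="ndixndicndianxairn" (len 18), cursors c1@5 c2@9 c3@13 c4@18, authorship .11.122.233.3..4.4
After op 7 (delete): buffer="ndixdicdiaxair" (len 14), cursors c1@4 c2@7 c3@10 c4@14, authorship .11.22.33...4.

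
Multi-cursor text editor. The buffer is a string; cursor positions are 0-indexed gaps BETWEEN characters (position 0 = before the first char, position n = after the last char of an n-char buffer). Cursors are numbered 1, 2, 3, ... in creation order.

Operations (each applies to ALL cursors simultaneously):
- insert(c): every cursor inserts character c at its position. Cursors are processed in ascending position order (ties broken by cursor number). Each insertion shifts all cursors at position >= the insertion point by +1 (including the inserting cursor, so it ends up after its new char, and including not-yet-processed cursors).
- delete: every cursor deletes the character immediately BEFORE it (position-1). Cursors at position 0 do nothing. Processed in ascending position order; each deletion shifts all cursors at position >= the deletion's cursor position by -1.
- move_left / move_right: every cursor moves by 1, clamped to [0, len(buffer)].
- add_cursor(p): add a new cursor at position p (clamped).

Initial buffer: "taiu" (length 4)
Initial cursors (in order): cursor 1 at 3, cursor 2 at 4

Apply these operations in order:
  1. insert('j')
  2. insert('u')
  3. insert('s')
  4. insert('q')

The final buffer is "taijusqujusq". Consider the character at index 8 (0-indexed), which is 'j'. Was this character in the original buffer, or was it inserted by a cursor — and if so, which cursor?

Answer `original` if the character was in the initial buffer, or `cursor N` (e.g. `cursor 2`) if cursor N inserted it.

Answer: cursor 2

Derivation:
After op 1 (insert('j')): buffer="taijuj" (len 6), cursors c1@4 c2@6, authorship ...1.2
After op 2 (insert('u')): buffer="taijuuju" (len 8), cursors c1@5 c2@8, authorship ...11.22
After op 3 (insert('s')): buffer="taijusujus" (len 10), cursors c1@6 c2@10, authorship ...111.222
After op 4 (insert('q')): buffer="taijusqujusq" (len 12), cursors c1@7 c2@12, authorship ...1111.2222
Authorship (.=original, N=cursor N): . . . 1 1 1 1 . 2 2 2 2
Index 8: author = 2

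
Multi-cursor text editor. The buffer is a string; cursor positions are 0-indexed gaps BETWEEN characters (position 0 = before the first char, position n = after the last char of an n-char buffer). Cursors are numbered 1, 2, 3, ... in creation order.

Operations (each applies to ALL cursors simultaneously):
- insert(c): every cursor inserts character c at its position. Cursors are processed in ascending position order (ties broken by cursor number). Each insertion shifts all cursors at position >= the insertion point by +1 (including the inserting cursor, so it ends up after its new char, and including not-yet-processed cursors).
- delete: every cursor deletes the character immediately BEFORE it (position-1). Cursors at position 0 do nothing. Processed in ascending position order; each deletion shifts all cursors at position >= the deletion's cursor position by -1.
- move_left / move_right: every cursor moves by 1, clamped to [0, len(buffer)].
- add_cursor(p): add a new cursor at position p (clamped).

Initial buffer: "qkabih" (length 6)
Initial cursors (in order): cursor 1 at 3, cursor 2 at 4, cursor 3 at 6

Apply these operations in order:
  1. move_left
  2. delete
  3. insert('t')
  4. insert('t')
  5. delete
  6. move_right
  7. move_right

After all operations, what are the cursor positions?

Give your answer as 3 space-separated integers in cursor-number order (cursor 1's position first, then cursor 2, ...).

Answer: 5 5 6

Derivation:
After op 1 (move_left): buffer="qkabih" (len 6), cursors c1@2 c2@3 c3@5, authorship ......
After op 2 (delete): buffer="qbh" (len 3), cursors c1@1 c2@1 c3@2, authorship ...
After op 3 (insert('t')): buffer="qttbth" (len 6), cursors c1@3 c2@3 c3@5, authorship .12.3.
After op 4 (insert('t')): buffer="qttttbtth" (len 9), cursors c1@5 c2@5 c3@8, authorship .1212.33.
After op 5 (delete): buffer="qttbth" (len 6), cursors c1@3 c2@3 c3@5, authorship .12.3.
After op 6 (move_right): buffer="qttbth" (len 6), cursors c1@4 c2@4 c3@6, authorship .12.3.
After op 7 (move_right): buffer="qttbth" (len 6), cursors c1@5 c2@5 c3@6, authorship .12.3.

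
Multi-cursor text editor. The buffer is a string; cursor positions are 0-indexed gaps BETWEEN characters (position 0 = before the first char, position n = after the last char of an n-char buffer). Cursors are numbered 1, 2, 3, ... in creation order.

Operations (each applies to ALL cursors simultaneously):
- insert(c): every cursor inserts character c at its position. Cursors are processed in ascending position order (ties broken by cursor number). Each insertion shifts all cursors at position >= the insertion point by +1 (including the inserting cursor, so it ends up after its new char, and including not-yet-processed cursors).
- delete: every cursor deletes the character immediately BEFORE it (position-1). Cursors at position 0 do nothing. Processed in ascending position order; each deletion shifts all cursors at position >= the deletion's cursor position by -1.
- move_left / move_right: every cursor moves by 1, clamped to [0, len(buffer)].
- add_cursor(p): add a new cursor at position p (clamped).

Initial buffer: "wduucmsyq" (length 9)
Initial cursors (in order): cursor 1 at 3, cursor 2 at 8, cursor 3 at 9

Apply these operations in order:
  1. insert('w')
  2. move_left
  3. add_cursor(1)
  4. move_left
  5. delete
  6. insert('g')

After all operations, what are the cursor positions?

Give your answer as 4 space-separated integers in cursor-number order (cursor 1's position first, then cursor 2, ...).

Answer: 3 9 11 1

Derivation:
After op 1 (insert('w')): buffer="wduwucmsywqw" (len 12), cursors c1@4 c2@10 c3@12, authorship ...1.....2.3
After op 2 (move_left): buffer="wduwucmsywqw" (len 12), cursors c1@3 c2@9 c3@11, authorship ...1.....2.3
After op 3 (add_cursor(1)): buffer="wduwucmsywqw" (len 12), cursors c4@1 c1@3 c2@9 c3@11, authorship ...1.....2.3
After op 4 (move_left): buffer="wduwucmsywqw" (len 12), cursors c4@0 c1@2 c2@8 c3@10, authorship ...1.....2.3
After op 5 (delete): buffer="wuwucmyqw" (len 9), cursors c4@0 c1@1 c2@6 c3@7, authorship ..1.....3
After op 6 (insert('g')): buffer="gwguwucmgygqw" (len 13), cursors c4@1 c1@3 c2@9 c3@11, authorship 4.1.1...2.3.3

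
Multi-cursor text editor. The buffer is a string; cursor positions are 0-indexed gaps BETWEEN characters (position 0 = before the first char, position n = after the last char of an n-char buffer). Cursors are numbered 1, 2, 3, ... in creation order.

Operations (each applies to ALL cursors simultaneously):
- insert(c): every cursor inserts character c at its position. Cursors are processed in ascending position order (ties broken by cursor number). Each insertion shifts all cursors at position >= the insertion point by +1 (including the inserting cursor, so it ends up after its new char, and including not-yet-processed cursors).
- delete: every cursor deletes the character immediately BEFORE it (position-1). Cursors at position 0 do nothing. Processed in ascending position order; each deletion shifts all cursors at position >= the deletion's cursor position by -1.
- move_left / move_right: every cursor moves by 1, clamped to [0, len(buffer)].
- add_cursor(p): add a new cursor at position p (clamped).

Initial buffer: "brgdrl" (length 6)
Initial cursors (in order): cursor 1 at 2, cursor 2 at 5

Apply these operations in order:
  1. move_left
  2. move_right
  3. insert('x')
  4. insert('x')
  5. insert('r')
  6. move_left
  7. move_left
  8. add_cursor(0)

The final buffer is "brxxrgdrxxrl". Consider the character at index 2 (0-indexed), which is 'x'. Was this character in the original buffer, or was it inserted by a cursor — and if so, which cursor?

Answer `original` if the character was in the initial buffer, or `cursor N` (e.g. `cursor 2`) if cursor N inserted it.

After op 1 (move_left): buffer="brgdrl" (len 6), cursors c1@1 c2@4, authorship ......
After op 2 (move_right): buffer="brgdrl" (len 6), cursors c1@2 c2@5, authorship ......
After op 3 (insert('x')): buffer="brxgdrxl" (len 8), cursors c1@3 c2@7, authorship ..1...2.
After op 4 (insert('x')): buffer="brxxgdrxxl" (len 10), cursors c1@4 c2@9, authorship ..11...22.
After op 5 (insert('r')): buffer="brxxrgdrxxrl" (len 12), cursors c1@5 c2@11, authorship ..111...222.
After op 6 (move_left): buffer="brxxrgdrxxrl" (len 12), cursors c1@4 c2@10, authorship ..111...222.
After op 7 (move_left): buffer="brxxrgdrxxrl" (len 12), cursors c1@3 c2@9, authorship ..111...222.
After op 8 (add_cursor(0)): buffer="brxxrgdrxxrl" (len 12), cursors c3@0 c1@3 c2@9, authorship ..111...222.
Authorship (.=original, N=cursor N): . . 1 1 1 . . . 2 2 2 .
Index 2: author = 1

Answer: cursor 1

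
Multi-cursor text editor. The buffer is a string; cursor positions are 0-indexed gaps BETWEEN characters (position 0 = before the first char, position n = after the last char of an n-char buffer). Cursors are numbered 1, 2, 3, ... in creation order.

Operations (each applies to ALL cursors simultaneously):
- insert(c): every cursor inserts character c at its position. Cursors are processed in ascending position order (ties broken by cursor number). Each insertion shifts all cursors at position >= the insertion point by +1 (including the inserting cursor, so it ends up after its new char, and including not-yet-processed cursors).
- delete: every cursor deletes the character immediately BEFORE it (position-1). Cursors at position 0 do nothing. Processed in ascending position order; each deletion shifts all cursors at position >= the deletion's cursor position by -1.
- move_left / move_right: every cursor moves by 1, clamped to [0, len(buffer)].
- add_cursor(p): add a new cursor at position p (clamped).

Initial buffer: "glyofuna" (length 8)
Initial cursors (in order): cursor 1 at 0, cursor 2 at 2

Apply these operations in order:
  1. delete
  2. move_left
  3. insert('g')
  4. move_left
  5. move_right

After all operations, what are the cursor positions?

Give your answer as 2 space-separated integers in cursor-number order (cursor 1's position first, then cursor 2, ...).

After op 1 (delete): buffer="gyofuna" (len 7), cursors c1@0 c2@1, authorship .......
After op 2 (move_left): buffer="gyofuna" (len 7), cursors c1@0 c2@0, authorship .......
After op 3 (insert('g')): buffer="gggyofuna" (len 9), cursors c1@2 c2@2, authorship 12.......
After op 4 (move_left): buffer="gggyofuna" (len 9), cursors c1@1 c2@1, authorship 12.......
After op 5 (move_right): buffer="gggyofuna" (len 9), cursors c1@2 c2@2, authorship 12.......

Answer: 2 2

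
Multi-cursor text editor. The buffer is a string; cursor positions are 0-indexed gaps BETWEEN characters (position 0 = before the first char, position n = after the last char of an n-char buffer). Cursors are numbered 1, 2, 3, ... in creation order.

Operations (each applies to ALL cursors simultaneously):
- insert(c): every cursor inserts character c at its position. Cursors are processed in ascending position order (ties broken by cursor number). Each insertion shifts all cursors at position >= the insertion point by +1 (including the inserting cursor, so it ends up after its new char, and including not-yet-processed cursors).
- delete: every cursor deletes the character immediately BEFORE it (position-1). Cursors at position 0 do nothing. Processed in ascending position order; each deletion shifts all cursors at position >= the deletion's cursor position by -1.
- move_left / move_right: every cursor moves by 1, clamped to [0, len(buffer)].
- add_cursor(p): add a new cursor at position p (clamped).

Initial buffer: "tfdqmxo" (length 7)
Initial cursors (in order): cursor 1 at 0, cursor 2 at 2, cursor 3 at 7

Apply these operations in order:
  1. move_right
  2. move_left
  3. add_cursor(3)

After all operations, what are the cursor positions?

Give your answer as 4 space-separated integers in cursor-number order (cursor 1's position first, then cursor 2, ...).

After op 1 (move_right): buffer="tfdqmxo" (len 7), cursors c1@1 c2@3 c3@7, authorship .......
After op 2 (move_left): buffer="tfdqmxo" (len 7), cursors c1@0 c2@2 c3@6, authorship .......
After op 3 (add_cursor(3)): buffer="tfdqmxo" (len 7), cursors c1@0 c2@2 c4@3 c3@6, authorship .......

Answer: 0 2 6 3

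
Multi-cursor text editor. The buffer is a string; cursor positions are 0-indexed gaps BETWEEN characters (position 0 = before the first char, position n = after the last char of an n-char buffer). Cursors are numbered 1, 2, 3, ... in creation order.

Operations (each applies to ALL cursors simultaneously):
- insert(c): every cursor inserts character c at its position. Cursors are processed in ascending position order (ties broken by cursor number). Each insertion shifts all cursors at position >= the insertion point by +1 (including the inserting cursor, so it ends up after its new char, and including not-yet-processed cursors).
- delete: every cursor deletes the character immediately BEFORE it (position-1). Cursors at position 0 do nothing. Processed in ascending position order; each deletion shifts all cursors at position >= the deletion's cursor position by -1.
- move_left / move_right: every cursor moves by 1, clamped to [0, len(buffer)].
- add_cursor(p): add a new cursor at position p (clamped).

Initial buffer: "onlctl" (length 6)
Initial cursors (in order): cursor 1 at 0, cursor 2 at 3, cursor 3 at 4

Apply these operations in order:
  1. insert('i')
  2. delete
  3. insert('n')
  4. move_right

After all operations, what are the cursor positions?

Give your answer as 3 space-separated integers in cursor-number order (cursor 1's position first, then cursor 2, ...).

Answer: 2 6 8

Derivation:
After op 1 (insert('i')): buffer="ionlicitl" (len 9), cursors c1@1 c2@5 c3@7, authorship 1...2.3..
After op 2 (delete): buffer="onlctl" (len 6), cursors c1@0 c2@3 c3@4, authorship ......
After op 3 (insert('n')): buffer="nonlncntl" (len 9), cursors c1@1 c2@5 c3@7, authorship 1...2.3..
After op 4 (move_right): buffer="nonlncntl" (len 9), cursors c1@2 c2@6 c3@8, authorship 1...2.3..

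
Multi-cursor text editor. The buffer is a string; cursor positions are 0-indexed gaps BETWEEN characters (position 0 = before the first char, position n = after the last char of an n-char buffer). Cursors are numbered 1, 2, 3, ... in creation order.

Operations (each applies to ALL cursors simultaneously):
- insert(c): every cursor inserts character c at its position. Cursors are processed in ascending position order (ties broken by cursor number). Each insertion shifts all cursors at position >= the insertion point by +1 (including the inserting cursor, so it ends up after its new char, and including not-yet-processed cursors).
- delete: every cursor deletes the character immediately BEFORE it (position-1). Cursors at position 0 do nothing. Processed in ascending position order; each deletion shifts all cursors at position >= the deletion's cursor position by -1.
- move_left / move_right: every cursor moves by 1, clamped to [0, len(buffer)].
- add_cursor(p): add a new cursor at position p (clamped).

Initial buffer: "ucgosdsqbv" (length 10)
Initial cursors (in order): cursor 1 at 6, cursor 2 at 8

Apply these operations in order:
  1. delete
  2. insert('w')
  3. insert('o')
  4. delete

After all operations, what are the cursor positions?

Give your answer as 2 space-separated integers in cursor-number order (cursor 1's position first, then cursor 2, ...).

After op 1 (delete): buffer="ucgossbv" (len 8), cursors c1@5 c2@6, authorship ........
After op 2 (insert('w')): buffer="ucgoswswbv" (len 10), cursors c1@6 c2@8, authorship .....1.2..
After op 3 (insert('o')): buffer="ucgoswoswobv" (len 12), cursors c1@7 c2@10, authorship .....11.22..
After op 4 (delete): buffer="ucgoswswbv" (len 10), cursors c1@6 c2@8, authorship .....1.2..

Answer: 6 8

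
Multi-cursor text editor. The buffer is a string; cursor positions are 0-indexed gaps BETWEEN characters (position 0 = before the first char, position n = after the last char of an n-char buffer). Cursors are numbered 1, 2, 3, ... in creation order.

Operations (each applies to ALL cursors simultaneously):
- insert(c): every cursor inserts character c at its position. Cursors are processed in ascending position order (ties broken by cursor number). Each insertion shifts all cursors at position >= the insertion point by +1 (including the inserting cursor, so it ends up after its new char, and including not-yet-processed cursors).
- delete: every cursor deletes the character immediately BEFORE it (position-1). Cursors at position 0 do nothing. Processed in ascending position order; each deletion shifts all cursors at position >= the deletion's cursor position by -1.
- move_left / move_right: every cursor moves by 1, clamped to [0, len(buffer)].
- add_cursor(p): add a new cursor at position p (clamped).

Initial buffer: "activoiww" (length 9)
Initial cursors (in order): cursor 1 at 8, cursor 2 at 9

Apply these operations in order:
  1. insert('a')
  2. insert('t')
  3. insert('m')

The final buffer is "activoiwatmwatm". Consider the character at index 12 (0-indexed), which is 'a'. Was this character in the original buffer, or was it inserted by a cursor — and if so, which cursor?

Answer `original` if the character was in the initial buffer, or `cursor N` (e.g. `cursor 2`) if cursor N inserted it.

After op 1 (insert('a')): buffer="activoiwawa" (len 11), cursors c1@9 c2@11, authorship ........1.2
After op 2 (insert('t')): buffer="activoiwatwat" (len 13), cursors c1@10 c2@13, authorship ........11.22
After op 3 (insert('m')): buffer="activoiwatmwatm" (len 15), cursors c1@11 c2@15, authorship ........111.222
Authorship (.=original, N=cursor N): . . . . . . . . 1 1 1 . 2 2 2
Index 12: author = 2

Answer: cursor 2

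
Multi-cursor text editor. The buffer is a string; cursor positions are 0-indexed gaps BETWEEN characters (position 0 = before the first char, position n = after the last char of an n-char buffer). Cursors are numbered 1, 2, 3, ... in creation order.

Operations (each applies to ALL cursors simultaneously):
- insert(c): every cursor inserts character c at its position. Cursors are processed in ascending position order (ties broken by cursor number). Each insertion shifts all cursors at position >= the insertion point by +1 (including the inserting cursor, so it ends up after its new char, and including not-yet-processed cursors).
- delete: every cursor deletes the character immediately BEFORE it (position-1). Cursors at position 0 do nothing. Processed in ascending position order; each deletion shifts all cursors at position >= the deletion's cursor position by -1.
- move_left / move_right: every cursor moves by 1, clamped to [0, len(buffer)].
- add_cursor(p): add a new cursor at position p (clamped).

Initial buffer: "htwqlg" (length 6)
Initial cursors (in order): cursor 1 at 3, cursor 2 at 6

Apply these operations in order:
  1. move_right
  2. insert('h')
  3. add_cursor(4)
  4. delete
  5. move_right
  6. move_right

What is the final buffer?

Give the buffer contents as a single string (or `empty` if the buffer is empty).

Answer: htwlg

Derivation:
After op 1 (move_right): buffer="htwqlg" (len 6), cursors c1@4 c2@6, authorship ......
After op 2 (insert('h')): buffer="htwqhlgh" (len 8), cursors c1@5 c2@8, authorship ....1..2
After op 3 (add_cursor(4)): buffer="htwqhlgh" (len 8), cursors c3@4 c1@5 c2@8, authorship ....1..2
After op 4 (delete): buffer="htwlg" (len 5), cursors c1@3 c3@3 c2@5, authorship .....
After op 5 (move_right): buffer="htwlg" (len 5), cursors c1@4 c3@4 c2@5, authorship .....
After op 6 (move_right): buffer="htwlg" (len 5), cursors c1@5 c2@5 c3@5, authorship .....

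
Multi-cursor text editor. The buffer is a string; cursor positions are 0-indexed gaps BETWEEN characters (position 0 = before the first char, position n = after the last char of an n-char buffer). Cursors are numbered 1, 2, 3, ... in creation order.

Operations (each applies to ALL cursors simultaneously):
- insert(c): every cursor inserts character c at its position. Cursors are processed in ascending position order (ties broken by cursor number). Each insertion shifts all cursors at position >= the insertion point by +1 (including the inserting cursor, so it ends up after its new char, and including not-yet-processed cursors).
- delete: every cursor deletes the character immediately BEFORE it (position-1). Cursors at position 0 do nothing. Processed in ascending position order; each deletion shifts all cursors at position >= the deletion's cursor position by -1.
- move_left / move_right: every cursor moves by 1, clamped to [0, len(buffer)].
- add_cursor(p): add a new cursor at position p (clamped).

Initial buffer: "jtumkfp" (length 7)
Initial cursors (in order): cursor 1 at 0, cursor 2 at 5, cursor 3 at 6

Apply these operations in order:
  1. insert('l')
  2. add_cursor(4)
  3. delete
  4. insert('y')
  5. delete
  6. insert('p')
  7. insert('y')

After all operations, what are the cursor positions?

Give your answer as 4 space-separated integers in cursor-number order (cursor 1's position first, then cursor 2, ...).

Answer: 2 10 13 6

Derivation:
After op 1 (insert('l')): buffer="ljtumklflp" (len 10), cursors c1@1 c2@7 c3@9, authorship 1.....2.3.
After op 2 (add_cursor(4)): buffer="ljtumklflp" (len 10), cursors c1@1 c4@4 c2@7 c3@9, authorship 1.....2.3.
After op 3 (delete): buffer="jtmkfp" (len 6), cursors c1@0 c4@2 c2@4 c3@5, authorship ......
After op 4 (insert('y')): buffer="yjtymkyfyp" (len 10), cursors c1@1 c4@4 c2@7 c3@9, authorship 1..4..2.3.
After op 5 (delete): buffer="jtmkfp" (len 6), cursors c1@0 c4@2 c2@4 c3@5, authorship ......
After op 6 (insert('p')): buffer="pjtpmkpfpp" (len 10), cursors c1@1 c4@4 c2@7 c3@9, authorship 1..4..2.3.
After op 7 (insert('y')): buffer="pyjtpymkpyfpyp" (len 14), cursors c1@2 c4@6 c2@10 c3@13, authorship 11..44..22.33.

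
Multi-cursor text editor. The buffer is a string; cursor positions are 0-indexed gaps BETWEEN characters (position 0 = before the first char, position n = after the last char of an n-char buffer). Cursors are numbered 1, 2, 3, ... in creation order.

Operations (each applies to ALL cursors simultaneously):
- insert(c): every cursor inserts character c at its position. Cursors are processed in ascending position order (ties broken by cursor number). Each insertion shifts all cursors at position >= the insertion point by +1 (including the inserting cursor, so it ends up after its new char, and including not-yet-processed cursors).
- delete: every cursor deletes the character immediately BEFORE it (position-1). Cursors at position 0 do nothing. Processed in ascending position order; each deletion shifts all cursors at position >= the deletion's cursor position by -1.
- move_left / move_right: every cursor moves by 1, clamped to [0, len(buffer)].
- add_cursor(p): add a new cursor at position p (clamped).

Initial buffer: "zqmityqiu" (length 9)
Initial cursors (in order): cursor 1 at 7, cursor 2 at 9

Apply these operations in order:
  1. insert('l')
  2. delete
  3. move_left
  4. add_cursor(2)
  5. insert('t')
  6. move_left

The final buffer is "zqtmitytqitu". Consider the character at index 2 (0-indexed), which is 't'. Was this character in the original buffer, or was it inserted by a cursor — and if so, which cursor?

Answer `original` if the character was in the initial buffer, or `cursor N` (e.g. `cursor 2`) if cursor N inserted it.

After op 1 (insert('l')): buffer="zqmityqliul" (len 11), cursors c1@8 c2@11, authorship .......1..2
After op 2 (delete): buffer="zqmityqiu" (len 9), cursors c1@7 c2@9, authorship .........
After op 3 (move_left): buffer="zqmityqiu" (len 9), cursors c1@6 c2@8, authorship .........
After op 4 (add_cursor(2)): buffer="zqmityqiu" (len 9), cursors c3@2 c1@6 c2@8, authorship .........
After op 5 (insert('t')): buffer="zqtmitytqitu" (len 12), cursors c3@3 c1@8 c2@11, authorship ..3....1..2.
After op 6 (move_left): buffer="zqtmitytqitu" (len 12), cursors c3@2 c1@7 c2@10, authorship ..3....1..2.
Authorship (.=original, N=cursor N): . . 3 . . . . 1 . . 2 .
Index 2: author = 3

Answer: cursor 3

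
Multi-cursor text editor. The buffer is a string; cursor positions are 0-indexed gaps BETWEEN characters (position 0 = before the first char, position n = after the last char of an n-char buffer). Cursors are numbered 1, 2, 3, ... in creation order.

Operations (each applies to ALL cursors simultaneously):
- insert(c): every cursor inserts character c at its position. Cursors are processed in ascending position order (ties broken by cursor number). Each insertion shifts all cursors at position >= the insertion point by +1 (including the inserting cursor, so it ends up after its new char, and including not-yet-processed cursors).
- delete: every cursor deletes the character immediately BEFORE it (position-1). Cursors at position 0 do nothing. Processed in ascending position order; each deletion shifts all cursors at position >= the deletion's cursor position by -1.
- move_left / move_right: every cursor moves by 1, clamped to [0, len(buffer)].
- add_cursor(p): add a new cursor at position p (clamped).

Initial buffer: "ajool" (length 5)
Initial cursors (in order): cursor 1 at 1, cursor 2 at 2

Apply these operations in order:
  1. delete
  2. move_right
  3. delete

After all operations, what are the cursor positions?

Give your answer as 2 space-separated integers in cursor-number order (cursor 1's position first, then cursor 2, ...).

Answer: 0 0

Derivation:
After op 1 (delete): buffer="ool" (len 3), cursors c1@0 c2@0, authorship ...
After op 2 (move_right): buffer="ool" (len 3), cursors c1@1 c2@1, authorship ...
After op 3 (delete): buffer="ol" (len 2), cursors c1@0 c2@0, authorship ..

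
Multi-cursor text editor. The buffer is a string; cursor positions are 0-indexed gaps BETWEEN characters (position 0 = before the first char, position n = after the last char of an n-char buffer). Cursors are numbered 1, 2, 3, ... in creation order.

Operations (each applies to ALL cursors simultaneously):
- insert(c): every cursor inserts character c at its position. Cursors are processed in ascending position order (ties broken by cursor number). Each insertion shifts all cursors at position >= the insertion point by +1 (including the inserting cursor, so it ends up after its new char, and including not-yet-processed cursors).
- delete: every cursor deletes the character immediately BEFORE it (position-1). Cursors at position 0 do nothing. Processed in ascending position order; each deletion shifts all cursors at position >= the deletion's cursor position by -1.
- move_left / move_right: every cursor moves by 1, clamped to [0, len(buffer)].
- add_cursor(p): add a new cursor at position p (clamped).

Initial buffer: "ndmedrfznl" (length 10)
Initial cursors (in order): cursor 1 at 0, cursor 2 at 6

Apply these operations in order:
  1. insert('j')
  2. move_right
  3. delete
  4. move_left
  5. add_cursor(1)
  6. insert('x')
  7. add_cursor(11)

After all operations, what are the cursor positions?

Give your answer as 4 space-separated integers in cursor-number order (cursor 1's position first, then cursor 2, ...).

Answer: 1 9 3 11

Derivation:
After op 1 (insert('j')): buffer="jndmedrjfznl" (len 12), cursors c1@1 c2@8, authorship 1......2....
After op 2 (move_right): buffer="jndmedrjfznl" (len 12), cursors c1@2 c2@9, authorship 1......2....
After op 3 (delete): buffer="jdmedrjznl" (len 10), cursors c1@1 c2@7, authorship 1.....2...
After op 4 (move_left): buffer="jdmedrjznl" (len 10), cursors c1@0 c2@6, authorship 1.....2...
After op 5 (add_cursor(1)): buffer="jdmedrjznl" (len 10), cursors c1@0 c3@1 c2@6, authorship 1.....2...
After op 6 (insert('x')): buffer="xjxdmedrxjznl" (len 13), cursors c1@1 c3@3 c2@9, authorship 113.....22...
After op 7 (add_cursor(11)): buffer="xjxdmedrxjznl" (len 13), cursors c1@1 c3@3 c2@9 c4@11, authorship 113.....22...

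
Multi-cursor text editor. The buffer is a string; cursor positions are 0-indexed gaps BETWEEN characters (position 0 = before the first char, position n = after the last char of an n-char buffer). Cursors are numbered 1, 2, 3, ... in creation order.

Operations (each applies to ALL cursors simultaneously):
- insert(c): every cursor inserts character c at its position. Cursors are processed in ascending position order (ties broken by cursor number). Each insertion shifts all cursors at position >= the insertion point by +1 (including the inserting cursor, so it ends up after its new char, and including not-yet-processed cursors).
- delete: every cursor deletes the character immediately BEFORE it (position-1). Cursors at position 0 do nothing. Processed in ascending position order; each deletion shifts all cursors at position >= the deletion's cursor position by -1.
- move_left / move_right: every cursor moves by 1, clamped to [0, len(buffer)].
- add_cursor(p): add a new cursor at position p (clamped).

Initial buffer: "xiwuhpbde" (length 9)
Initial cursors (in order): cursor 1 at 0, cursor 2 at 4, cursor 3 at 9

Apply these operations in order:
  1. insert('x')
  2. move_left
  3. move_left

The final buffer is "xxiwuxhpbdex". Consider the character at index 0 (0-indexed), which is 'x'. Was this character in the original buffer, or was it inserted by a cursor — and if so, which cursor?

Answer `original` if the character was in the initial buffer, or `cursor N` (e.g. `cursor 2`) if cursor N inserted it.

Answer: cursor 1

Derivation:
After op 1 (insert('x')): buffer="xxiwuxhpbdex" (len 12), cursors c1@1 c2@6 c3@12, authorship 1....2.....3
After op 2 (move_left): buffer="xxiwuxhpbdex" (len 12), cursors c1@0 c2@5 c3@11, authorship 1....2.....3
After op 3 (move_left): buffer="xxiwuxhpbdex" (len 12), cursors c1@0 c2@4 c3@10, authorship 1....2.....3
Authorship (.=original, N=cursor N): 1 . . . . 2 . . . . . 3
Index 0: author = 1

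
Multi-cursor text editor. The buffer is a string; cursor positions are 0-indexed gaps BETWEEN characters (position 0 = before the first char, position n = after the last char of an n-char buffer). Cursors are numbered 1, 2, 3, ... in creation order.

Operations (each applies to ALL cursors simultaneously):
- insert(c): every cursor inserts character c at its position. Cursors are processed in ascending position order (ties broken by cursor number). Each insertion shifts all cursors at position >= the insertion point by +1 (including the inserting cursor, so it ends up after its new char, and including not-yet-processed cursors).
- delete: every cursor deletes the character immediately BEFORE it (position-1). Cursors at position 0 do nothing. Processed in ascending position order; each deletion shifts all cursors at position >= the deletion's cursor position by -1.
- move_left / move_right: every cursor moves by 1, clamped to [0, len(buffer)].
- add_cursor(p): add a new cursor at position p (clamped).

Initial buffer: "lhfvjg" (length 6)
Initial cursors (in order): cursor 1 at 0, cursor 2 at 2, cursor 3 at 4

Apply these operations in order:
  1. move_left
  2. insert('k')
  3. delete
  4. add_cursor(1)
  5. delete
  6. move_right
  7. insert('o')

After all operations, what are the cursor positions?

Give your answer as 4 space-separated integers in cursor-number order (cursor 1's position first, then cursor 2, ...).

After op 1 (move_left): buffer="lhfvjg" (len 6), cursors c1@0 c2@1 c3@3, authorship ......
After op 2 (insert('k')): buffer="klkhfkvjg" (len 9), cursors c1@1 c2@3 c3@6, authorship 1.2..3...
After op 3 (delete): buffer="lhfvjg" (len 6), cursors c1@0 c2@1 c3@3, authorship ......
After op 4 (add_cursor(1)): buffer="lhfvjg" (len 6), cursors c1@0 c2@1 c4@1 c3@3, authorship ......
After op 5 (delete): buffer="hvjg" (len 4), cursors c1@0 c2@0 c4@0 c3@1, authorship ....
After op 6 (move_right): buffer="hvjg" (len 4), cursors c1@1 c2@1 c4@1 c3@2, authorship ....
After op 7 (insert('o')): buffer="hooovojg" (len 8), cursors c1@4 c2@4 c4@4 c3@6, authorship .124.3..

Answer: 4 4 6 4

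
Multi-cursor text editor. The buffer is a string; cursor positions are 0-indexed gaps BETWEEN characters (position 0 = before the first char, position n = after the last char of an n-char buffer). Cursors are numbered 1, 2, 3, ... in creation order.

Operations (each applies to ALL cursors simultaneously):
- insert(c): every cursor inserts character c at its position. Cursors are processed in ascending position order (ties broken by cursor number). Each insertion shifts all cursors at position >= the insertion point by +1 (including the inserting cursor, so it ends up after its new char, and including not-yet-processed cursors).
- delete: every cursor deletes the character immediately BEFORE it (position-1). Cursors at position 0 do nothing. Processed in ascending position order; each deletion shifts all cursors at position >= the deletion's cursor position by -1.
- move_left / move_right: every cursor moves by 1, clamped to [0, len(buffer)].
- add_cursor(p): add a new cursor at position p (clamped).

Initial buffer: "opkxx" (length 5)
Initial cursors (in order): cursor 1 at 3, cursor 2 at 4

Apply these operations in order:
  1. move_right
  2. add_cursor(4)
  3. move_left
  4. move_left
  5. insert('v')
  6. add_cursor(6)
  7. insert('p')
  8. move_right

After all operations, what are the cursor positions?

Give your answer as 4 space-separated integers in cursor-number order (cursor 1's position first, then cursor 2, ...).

After op 1 (move_right): buffer="opkxx" (len 5), cursors c1@4 c2@5, authorship .....
After op 2 (add_cursor(4)): buffer="opkxx" (len 5), cursors c1@4 c3@4 c2@5, authorship .....
After op 3 (move_left): buffer="opkxx" (len 5), cursors c1@3 c3@3 c2@4, authorship .....
After op 4 (move_left): buffer="opkxx" (len 5), cursors c1@2 c3@2 c2@3, authorship .....
After op 5 (insert('v')): buffer="opvvkvxx" (len 8), cursors c1@4 c3@4 c2@6, authorship ..13.2..
After op 6 (add_cursor(6)): buffer="opvvkvxx" (len 8), cursors c1@4 c3@4 c2@6 c4@6, authorship ..13.2..
After op 7 (insert('p')): buffer="opvvppkvppxx" (len 12), cursors c1@6 c3@6 c2@10 c4@10, authorship ..1313.224..
After op 8 (move_right): buffer="opvvppkvppxx" (len 12), cursors c1@7 c3@7 c2@11 c4@11, authorship ..1313.224..

Answer: 7 11 7 11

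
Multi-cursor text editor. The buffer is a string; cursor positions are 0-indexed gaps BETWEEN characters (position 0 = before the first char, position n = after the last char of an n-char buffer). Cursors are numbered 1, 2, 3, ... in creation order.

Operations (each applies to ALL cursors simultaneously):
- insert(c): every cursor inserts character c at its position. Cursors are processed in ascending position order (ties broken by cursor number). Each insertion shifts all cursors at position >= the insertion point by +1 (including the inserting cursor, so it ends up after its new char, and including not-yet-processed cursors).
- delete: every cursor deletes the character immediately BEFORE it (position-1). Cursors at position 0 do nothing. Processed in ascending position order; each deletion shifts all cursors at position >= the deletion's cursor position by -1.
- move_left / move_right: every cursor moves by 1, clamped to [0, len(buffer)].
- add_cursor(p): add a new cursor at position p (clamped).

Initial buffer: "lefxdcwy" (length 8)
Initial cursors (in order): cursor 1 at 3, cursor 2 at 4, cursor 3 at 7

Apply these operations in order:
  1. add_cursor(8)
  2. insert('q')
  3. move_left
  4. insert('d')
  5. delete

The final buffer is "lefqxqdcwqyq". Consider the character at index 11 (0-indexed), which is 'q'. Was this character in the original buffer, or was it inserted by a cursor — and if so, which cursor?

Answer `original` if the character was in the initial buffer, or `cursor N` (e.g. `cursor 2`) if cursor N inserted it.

Answer: cursor 4

Derivation:
After op 1 (add_cursor(8)): buffer="lefxdcwy" (len 8), cursors c1@3 c2@4 c3@7 c4@8, authorship ........
After op 2 (insert('q')): buffer="lefqxqdcwqyq" (len 12), cursors c1@4 c2@6 c3@10 c4@12, authorship ...1.2...3.4
After op 3 (move_left): buffer="lefqxqdcwqyq" (len 12), cursors c1@3 c2@5 c3@9 c4@11, authorship ...1.2...3.4
After op 4 (insert('d')): buffer="lefdqxdqdcwdqydq" (len 16), cursors c1@4 c2@7 c3@12 c4@15, authorship ...11.22...33.44
After op 5 (delete): buffer="lefqxqdcwqyq" (len 12), cursors c1@3 c2@5 c3@9 c4@11, authorship ...1.2...3.4
Authorship (.=original, N=cursor N): . . . 1 . 2 . . . 3 . 4
Index 11: author = 4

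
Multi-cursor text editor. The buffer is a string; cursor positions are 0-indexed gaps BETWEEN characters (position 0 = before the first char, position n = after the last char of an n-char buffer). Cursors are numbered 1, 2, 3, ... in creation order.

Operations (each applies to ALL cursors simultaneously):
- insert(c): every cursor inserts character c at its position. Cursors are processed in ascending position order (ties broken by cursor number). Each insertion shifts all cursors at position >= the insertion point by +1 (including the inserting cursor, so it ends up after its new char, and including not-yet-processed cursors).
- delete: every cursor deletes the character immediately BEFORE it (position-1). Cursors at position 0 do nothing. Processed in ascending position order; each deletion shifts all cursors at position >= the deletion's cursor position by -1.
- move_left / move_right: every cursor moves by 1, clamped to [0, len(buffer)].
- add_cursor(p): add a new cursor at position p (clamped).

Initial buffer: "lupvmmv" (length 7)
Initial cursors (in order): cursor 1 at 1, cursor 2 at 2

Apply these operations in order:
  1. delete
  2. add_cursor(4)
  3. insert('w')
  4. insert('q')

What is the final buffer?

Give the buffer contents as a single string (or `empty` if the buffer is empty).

Answer: wwqqpvmmwqv

Derivation:
After op 1 (delete): buffer="pvmmv" (len 5), cursors c1@0 c2@0, authorship .....
After op 2 (add_cursor(4)): buffer="pvmmv" (len 5), cursors c1@0 c2@0 c3@4, authorship .....
After op 3 (insert('w')): buffer="wwpvmmwv" (len 8), cursors c1@2 c2@2 c3@7, authorship 12....3.
After op 4 (insert('q')): buffer="wwqqpvmmwqv" (len 11), cursors c1@4 c2@4 c3@10, authorship 1212....33.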